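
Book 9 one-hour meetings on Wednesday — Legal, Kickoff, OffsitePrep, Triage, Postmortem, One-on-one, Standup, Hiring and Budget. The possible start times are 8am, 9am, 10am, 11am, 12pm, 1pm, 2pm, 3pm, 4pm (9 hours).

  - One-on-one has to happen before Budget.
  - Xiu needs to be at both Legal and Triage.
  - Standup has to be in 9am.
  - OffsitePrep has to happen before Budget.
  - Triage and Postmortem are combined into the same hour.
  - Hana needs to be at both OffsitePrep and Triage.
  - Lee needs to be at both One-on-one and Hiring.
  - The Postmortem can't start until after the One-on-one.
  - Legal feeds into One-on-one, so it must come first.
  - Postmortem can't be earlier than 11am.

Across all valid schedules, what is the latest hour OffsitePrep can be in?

3pm

Downstream work caps OffsitePrep at 3pm.
OffsitePrep at 3pm is achievable: OffsitePrep -> 3pm, Hiring -> 8am, Legal -> 8am, One-on-one -> 9am, Postmortem -> 11am, Triage -> 11am, Budget -> 4pm, Kickoff -> 8am, Standup -> 9am.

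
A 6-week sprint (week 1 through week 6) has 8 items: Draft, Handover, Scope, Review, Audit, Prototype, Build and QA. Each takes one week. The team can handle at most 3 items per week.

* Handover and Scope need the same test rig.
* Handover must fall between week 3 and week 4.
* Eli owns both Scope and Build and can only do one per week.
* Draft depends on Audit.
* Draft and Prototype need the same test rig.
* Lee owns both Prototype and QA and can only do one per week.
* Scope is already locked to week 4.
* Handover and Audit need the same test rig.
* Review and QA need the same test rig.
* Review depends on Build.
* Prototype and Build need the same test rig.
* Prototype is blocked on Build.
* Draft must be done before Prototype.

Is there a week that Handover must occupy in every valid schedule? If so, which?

Handover's window is week 3–week 4.
Scope is fixed at week 4, and Handover can't share a week with Scope.
So Handover must be week 3.

week 3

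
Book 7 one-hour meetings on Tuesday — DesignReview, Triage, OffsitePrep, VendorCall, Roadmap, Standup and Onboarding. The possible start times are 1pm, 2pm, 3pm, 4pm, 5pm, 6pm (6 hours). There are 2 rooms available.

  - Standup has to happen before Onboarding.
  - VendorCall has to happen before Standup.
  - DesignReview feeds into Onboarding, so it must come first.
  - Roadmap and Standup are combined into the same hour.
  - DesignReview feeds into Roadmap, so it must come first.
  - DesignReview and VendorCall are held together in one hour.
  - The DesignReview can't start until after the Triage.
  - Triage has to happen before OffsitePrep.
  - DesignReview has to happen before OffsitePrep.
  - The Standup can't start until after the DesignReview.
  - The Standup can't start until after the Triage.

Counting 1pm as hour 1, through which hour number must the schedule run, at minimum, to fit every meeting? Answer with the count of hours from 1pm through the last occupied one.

4

The precedence chain requires at least 4 distinct hours.
With at most 2 per hour and 7 meetings, at least 4 hours are needed.
4 works (last occupied hour: 4pm): for example Standup -> 3pm; Triage -> 1pm; Roadmap -> 3pm; DesignReview -> 2pm; OffsitePrep -> 4pm; Onboarding -> 4pm; VendorCall -> 2pm.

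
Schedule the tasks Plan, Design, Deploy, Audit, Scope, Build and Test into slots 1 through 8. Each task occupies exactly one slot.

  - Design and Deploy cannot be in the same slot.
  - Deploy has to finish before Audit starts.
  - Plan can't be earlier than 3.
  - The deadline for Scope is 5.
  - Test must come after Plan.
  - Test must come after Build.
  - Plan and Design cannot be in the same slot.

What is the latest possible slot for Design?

Design at 8 is achievable: Design=8, Scope=1, Test=4, Audit=2, Deploy=1, Build=1, Plan=3.

8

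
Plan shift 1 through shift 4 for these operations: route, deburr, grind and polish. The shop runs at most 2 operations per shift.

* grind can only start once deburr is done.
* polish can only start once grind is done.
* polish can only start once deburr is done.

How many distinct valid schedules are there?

16

Splitting on route: it can be shift 1 (4), shift 2 (4), shift 3 (4), shift 4 (4). Listing each branch's schedules as (deburr, grind, polish) by shift number:
route=shift 1: (1,2,3) (1,2,4) (1,3,4) (2,3,4) — 4.
route=shift 2: (1,2,3) (1,2,4) (1,3,4) (2,3,4) — 4.
route=shift 3: (1,2,3) (1,2,4) (1,3,4) (2,3,4) — 4.
route=shift 4: (1,2,3) (1,2,4) (1,3,4) (2,3,4) — 4.
Summing: 4 + 4 + 4 + 4 = 16.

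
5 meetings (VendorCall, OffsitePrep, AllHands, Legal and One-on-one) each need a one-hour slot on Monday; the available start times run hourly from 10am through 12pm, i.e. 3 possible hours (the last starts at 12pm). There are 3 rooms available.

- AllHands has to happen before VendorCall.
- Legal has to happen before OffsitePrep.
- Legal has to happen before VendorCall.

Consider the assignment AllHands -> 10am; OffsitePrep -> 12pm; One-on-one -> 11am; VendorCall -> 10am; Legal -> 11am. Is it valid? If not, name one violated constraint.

Invalid. Legal has to happen before VendorCall.

There are 3 rooms available — holds.
Legal has to happen before OffsitePrep — holds.
AllHands has to happen before VendorCall — violated.
Legal has to happen before VendorCall — violated.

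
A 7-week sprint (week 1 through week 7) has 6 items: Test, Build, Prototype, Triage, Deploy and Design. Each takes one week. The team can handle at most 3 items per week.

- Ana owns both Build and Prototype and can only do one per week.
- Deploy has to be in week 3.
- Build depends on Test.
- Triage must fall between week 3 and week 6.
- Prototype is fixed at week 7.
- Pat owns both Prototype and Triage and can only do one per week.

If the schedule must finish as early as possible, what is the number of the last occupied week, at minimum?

The precedence chain requires at least 2 distinct weeks.
With at most 3 per week and 6 tasks, at least 2 weeks are needed.
Prototype can't be placed before week 7, so the schedule must run through at least week 7.
7 works (last occupied week: week 7): for example Deploy -> week 3, Design -> week 1, Test -> week 1, Triage -> week 3, Build -> week 2, Prototype -> week 7.

week 7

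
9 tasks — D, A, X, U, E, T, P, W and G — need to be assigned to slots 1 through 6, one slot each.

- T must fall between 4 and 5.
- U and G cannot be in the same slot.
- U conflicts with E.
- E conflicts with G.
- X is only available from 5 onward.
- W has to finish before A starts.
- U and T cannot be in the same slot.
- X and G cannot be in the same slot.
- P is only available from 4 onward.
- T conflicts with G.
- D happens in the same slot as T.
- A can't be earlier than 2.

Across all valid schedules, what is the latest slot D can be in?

5

D must be in the same slot as T, which can't be before 4, so D is at least 4; D must be in the same slot as T, which can't be after 5, so D is at most 5.
D at 5 is achievable: E=2; T=5; A=2; U=1; G=3; D=5; X=5; W=1; P=4.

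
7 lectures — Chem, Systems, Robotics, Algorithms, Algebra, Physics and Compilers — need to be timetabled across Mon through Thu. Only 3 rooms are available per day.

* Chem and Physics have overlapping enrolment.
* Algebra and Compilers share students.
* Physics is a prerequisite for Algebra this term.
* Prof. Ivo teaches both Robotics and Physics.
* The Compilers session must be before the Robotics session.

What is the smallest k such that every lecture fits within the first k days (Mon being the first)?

3

The precedence chain requires at least 2 distinct days.
With at most 3 per day and 7 lectures, at least 3 days are needed.
3 works (last occupied day: Wed): for example Chem=Tue; Algorithms=Wed; Physics=Mon; Robotics=Tue; Systems=Mon; Compilers=Mon; Algebra=Tue.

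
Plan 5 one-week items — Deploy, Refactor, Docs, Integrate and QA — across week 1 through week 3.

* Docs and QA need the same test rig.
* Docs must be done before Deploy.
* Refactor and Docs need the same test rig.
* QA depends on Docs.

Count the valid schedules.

Splitting on Deploy: it can be week 2 (12), week 3 (18). Listing each branch's schedules as (Refactor, Docs, Integrate, QA) by week number:
Deploy=week 2: (2,1,1,2) (2,1,1,3) (2,1,2,2) (2,1,2,3) (2,1,3,2) (2,1,3,3) (3,1,1,2) (3,1,1,3) (3,1,2,2) (3,1,2,3) (3,1,3,2) (3,1,3,3) — 12.
Deploy=week 3: (1,2,1,3) (1,2,2,3) (1,2,3,3) (2,1,1,2) (2,1,1,3) (2,1,2,2) (2,1,2,3) (2,1,3,2) (2,1,3,3) (3,1,1,2) (3,1,1,3) (3,1,2,2) (3,1,2,3) (3,1,3,2) (3,1,3,3) (3,2,1,3) (3,2,2,3) (3,2,3,3) — 18.
Summing: 12 + 18 = 30.

30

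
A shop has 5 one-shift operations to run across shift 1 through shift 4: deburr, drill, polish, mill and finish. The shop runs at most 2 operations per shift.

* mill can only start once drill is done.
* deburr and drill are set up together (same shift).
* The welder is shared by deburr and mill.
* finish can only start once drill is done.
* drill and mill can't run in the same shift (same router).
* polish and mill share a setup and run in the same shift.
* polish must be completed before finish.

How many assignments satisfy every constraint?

4

Enumerating: mill=shift 2; drill=shift 1; deburr=shift 1; polish=shift 2; finish=shift 3 | drill in shift 1; mill in shift 2; deburr in shift 1; finish in shift 4; polish in shift 2 | polish -> shift 3; drill -> shift 1; deburr -> shift 1; mill -> shift 3; finish -> shift 4 | deburr in shift 2; finish in shift 4; polish in shift 3; mill in shift 3; drill in shift 2.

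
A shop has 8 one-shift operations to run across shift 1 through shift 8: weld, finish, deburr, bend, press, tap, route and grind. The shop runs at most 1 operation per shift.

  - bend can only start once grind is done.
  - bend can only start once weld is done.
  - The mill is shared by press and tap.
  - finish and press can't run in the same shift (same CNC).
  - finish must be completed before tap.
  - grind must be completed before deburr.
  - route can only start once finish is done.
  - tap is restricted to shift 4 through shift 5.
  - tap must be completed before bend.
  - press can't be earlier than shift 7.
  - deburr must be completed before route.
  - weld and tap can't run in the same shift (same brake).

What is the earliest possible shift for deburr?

shift 2

Precedence pushes deburr to at least shift 2; downstream work caps deburr at shift 7.
deburr at shift 2 is achievable: bend -> shift 6; tap -> shift 4; press -> shift 7; route -> shift 8; deburr -> shift 2; weld -> shift 5; grind -> shift 1; finish -> shift 3.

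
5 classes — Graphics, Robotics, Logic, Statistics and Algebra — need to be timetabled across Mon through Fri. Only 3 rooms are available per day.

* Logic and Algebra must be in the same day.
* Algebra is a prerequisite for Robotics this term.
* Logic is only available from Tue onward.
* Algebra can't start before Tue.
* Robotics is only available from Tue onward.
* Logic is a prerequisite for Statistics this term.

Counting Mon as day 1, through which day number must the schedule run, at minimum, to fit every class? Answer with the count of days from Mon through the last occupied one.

The precedence chain requires at least 2 distinct days.
With at most 3 per day and 5 classes, at least 2 days are needed.
Propagating the time windows through the other constraints, Robotics can't land before Wed — that is day 3 counting from Mon — so the schedule must run through at least 3 days.
3 works (last occupied day: Wed): for example Graphics in Mon; Algebra in Tue; Logic in Tue; Statistics in Wed; Robotics in Wed.

3 days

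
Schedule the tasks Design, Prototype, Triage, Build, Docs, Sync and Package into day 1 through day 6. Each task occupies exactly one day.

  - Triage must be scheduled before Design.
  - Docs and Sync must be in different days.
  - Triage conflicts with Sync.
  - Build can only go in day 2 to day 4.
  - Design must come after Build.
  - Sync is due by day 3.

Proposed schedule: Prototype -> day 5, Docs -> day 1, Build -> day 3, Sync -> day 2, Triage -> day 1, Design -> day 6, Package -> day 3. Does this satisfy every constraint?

Build can only go in day 2 to day 4 — holds.
Design must come after Build — holds.
Triage conflicts with Sync — holds.
Sync is due by day 3 — holds.
Triage must be scheduled before Design — holds.
Docs and Sync must be in different days — holds.

Yes, all constraints hold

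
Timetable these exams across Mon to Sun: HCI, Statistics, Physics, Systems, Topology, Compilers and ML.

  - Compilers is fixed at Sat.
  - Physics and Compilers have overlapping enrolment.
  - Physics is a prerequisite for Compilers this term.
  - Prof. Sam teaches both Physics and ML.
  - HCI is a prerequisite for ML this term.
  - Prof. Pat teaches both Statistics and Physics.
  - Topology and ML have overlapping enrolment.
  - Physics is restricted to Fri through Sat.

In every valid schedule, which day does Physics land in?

Fri

Physics's window is Fri–Sat.
Compilers is fixed at Sat, and Physics can't share a day with Compilers.
So Physics must be Fri.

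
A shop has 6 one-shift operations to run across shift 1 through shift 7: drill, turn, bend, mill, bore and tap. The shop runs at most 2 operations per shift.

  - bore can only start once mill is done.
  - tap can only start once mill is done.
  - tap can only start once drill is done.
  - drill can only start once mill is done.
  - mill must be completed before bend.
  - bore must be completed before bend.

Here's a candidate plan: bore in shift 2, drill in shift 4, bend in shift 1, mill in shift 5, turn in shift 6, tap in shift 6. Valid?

bore must be completed before bend — violated.
drill can only start once mill is done — violated.
tap can only start once mill is done — holds.
bore can only start once mill is done — violated.
tap can only start once drill is done — holds.
mill must be completed before bend — violated.
The shop runs at most 2 operations per shift — holds.

Invalid. mill must be completed before bend.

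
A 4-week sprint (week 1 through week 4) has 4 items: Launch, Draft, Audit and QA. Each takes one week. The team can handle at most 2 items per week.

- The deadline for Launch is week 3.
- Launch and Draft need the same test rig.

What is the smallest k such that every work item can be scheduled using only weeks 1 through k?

2 weeks

With at most 2 per week and 4 work items, at least 2 weeks are needed.
2 works (last occupied week: week 2): for example Audit in week 1, QA in week 2, Launch in week 1, Draft in week 2.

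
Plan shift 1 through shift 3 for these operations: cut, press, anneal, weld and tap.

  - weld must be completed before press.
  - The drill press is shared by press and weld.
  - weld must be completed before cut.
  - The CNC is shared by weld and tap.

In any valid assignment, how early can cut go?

shift 2

Precedence pushes cut to at least shift 2.
cut at shift 2 is achievable: anneal in shift 1; weld in shift 1; cut in shift 2; tap in shift 2; press in shift 2.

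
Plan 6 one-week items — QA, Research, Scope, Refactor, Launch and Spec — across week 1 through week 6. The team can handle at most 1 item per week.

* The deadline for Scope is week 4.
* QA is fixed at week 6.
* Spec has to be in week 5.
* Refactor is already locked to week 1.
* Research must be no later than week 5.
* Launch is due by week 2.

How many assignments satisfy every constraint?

Enumerating: Launch=week 2; Spec=week 5; Refactor=week 1; QA=week 6; Scope=week 3; Research=week 4 | QA in week 6; Spec in week 5; Launch in week 2; Research in week 3; Refactor in week 1; Scope in week 4.

2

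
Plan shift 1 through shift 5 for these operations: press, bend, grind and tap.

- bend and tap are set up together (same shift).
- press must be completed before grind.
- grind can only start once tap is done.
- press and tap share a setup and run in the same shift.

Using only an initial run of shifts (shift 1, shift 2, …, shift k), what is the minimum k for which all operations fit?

2 shifts

The precedence chain requires at least 2 distinct shifts.
2 works (last occupied shift: shift 2): for example tap in shift 1; press in shift 1; grind in shift 2; bend in shift 1.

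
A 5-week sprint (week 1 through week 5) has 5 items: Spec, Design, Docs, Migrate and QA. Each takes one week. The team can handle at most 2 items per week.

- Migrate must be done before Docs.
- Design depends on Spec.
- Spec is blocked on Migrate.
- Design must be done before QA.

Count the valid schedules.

19

Splitting on Spec: it can be week 2 (12), week 3 (7). Listing each branch's schedules as (Design, Docs, Migrate, QA) by week number:
Spec=week 2: (3,2,1,4) (3,2,1,5) (3,3,1,4) (3,3,1,5) (3,4,1,4) (3,4,1,5) (3,5,1,4) (3,5,1,5) (4,2,1,5) (4,3,1,5) (4,4,1,5) (4,5,1,5) — 12.
Spec=week 3: (4,2,1,5) (4,3,1,5) (4,3,2,5) (4,4,1,5) (4,4,2,5) (4,5,1,5) (4,5,2,5) — 7.
Summing: 12 + 7 = 19.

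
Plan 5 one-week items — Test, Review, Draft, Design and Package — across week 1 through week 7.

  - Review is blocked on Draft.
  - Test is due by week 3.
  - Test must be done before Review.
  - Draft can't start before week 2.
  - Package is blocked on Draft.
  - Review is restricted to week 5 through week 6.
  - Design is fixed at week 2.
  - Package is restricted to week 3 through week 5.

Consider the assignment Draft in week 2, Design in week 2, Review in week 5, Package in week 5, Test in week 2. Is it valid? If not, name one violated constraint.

Review is blocked on Draft — holds.
Design is fixed at week 2 — holds.
Package is blocked on Draft — holds.
Draft can't start before week 2 — holds.
Package is restricted to week 3 through week 5 — holds.
Test is due by week 3 — holds.
Review is restricted to week 5 through week 6 — holds.
Test must be done before Review — holds.

Yes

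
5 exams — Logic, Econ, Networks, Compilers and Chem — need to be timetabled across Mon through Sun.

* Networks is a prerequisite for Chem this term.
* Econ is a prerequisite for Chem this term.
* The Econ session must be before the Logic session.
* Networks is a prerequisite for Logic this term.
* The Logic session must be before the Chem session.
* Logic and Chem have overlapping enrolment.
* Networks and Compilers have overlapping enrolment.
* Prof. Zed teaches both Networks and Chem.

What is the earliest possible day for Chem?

Precedence pushes Chem to at least Wed.
Chem at Wed is achievable: Chem -> Wed; Econ -> Mon; Compilers -> Tue; Networks -> Mon; Logic -> Tue.

Wed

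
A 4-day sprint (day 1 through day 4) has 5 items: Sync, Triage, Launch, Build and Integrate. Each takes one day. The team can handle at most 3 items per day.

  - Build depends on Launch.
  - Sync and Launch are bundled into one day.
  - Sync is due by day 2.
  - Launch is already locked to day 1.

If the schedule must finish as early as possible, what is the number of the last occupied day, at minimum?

2

The precedence chain requires at least 2 distinct days.
With at most 3 per day and 5 tasks, at least 2 days are needed.
2 works (last occupied day: day 2): for example Integrate -> day 2; Build -> day 2; Sync -> day 1; Launch -> day 1; Triage -> day 1.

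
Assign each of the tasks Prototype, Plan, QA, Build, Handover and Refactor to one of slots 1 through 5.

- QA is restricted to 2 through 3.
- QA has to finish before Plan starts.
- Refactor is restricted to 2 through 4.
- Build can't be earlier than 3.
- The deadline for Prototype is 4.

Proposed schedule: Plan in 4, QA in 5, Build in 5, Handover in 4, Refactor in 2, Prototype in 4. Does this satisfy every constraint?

Build can't be earlier than 3 — holds.
QA has to finish before Plan starts — violated.
The deadline for Prototype is 4 — holds.
Refactor is restricted to 2 through 4 — holds.
QA is restricted to 2 through 3 — violated.

Invalid. QA is restricted to 2 through 3.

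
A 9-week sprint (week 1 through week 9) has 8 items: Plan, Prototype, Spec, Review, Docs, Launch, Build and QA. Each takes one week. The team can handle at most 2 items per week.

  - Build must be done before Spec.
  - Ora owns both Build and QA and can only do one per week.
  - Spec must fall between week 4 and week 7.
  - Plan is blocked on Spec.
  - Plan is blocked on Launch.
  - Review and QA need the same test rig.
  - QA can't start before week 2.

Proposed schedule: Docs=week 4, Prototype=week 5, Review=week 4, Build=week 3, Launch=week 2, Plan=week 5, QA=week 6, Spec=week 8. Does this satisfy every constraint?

No — it violates: Plan is blocked on Spec

QA can't start before week 2 — holds.
Plan is blocked on Spec — violated.
Spec must fall between week 4 and week 7 — violated.
The team can handle at most 2 items per week — holds.
Plan is blocked on Launch — holds.
Ora owns both Build and QA and can only do one per week — holds.
Review and QA need the same test rig — holds.
Build must be done before Spec — holds.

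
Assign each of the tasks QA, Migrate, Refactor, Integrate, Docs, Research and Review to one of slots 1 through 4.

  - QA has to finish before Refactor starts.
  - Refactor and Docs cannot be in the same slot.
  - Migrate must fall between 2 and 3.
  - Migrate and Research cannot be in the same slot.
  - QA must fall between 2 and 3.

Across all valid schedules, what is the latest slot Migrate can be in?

3

Migrate is available from 2; Migrate's own window allows nothing later than 3.
Migrate at 3 is achievable: Review -> 1, QA -> 2, Research -> 1, Migrate -> 3, Refactor -> 3, Docs -> 1, Integrate -> 1.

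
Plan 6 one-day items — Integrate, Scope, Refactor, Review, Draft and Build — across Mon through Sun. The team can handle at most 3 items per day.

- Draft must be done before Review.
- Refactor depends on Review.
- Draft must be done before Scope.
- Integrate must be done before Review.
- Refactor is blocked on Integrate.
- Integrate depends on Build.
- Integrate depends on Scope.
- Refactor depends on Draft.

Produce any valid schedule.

Integrate -> Wed; Refactor -> Fri; Draft -> Mon; Scope -> Tue; Review -> Thu; Build -> Mon

Checking: Integrate(Wed) before Refactor(Fri); Draft(Mon) before Review(Thu); Scope(Tue) before Integrate(Wed); Draft(Mon) before Scope(Tue); Build(Mon) before Integrate(Wed); Integrate(Wed) before Review(Thu); Review(Thu) before Refactor(Fri); Draft(Mon) before Refactor(Fri); max 2 per day (cap 3).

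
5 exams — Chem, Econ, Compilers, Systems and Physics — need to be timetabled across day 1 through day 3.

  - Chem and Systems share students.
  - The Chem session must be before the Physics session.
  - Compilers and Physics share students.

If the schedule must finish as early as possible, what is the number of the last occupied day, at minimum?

The precedence chain requires at least 2 distinct days.
2 works (last occupied day: day 2): for example Compilers -> day 1, Chem -> day 1, Systems -> day 2, Econ -> day 1, Physics -> day 2.

2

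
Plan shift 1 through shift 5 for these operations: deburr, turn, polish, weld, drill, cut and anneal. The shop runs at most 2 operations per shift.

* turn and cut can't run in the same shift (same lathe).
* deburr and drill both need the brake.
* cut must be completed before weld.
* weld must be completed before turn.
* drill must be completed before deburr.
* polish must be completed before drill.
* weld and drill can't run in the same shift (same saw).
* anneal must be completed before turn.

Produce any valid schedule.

turn=shift 3; polish=shift 1; cut=shift 1; drill=shift 3; deburr=shift 4; anneal=shift 2; weld=shift 2

Checking: drill(shift 3) before deburr(shift 4); weld(shift 2) before turn(shift 3); polish(shift 1) before drill(shift 3); anneal(shift 2) before turn(shift 3); cut(shift 1) before weld(shift 2); deburr(shift 4) != drill(shift 3); weld(shift 2) != drill(shift 3); turn(shift 3) != cut(shift 1); max 2 per shift (cap 2).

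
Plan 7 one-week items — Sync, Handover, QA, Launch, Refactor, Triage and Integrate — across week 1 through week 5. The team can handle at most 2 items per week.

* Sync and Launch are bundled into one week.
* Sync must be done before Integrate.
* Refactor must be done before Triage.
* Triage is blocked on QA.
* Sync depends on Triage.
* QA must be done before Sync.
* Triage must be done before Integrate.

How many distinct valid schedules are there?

23

Splitting on Sync: it can be week 3 (6), week 4 (17). Listing each branch's schedules as (Handover, QA, Launch, Refactor, Triage, Integrate) by week number:
Sync=week 3: (2,1,3,1,2,4) (2,1,3,1,2,5) (4,1,3,1,2,4) (4,1,3,1,2,5) (5,1,3,1,2,4) (5,1,3,1,2,5) — 6.
Sync=week 4: (1,1,4,2,3,5) (1,2,4,1,3,5) (1,2,4,2,3,5) (2,1,4,1,2,5) (2,1,4,1,3,5) (2,1,4,2,3,5) (2,2,4,1,3,5) (3,1,4,1,2,5) (3,1,4,1,3,5) (3,1,4,2,3,5) (3,2,4,1,3,5) (3,2,4,2,3,5) (5,1,4,1,2,5) (5,1,4,1,3,5) (5,1,4,2,3,5) (5,2,4,1,3,5) (5,2,4,2,3,5) — 17.
Summing: 6 + 17 = 23.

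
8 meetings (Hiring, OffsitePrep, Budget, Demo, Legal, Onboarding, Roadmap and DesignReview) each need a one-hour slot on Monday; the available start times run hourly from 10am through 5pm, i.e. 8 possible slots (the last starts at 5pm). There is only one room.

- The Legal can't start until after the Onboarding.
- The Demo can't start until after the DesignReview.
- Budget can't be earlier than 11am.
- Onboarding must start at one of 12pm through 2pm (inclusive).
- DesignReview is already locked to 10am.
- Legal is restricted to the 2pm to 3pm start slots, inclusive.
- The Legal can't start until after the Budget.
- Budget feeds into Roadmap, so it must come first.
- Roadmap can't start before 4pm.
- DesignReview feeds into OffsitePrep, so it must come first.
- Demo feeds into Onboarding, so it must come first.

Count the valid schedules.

60

Splitting on Budget: it can be 11am (16), 12pm (16), 1pm (16), 2pm (12). Listing each branch's schedules as (Hiring, OffsitePrep, Demo, Legal, Onboarding, Roadmap, DesignReview):
Budget=11am: (12pm,4pm,1pm,3pm,2pm,5pm,10am) (12pm,5pm,1pm,3pm,2pm,4pm,10am) (1pm,4pm,12pm,3pm,2pm,5pm,10am) (1pm,5pm,12pm,3pm,2pm,4pm,10am) (2pm,4pm,12pm,3pm,1pm,5pm,10am) (2pm,5pm,12pm,3pm,1pm,4pm,10am) (3pm,4pm,12pm,2pm,1pm,5pm,10am) (3pm,5pm,12pm,2pm,1pm,4pm,10am) (4pm,12pm,1pm,3pm,2pm,5pm,10am) (4pm,1pm,12pm,3pm,2pm,5pm,10am) (4pm,2pm,12pm,3pm,1pm,5pm,10am) (4pm,3pm,12pm,2pm,1pm,5pm,10am) (5pm,12pm,1pm,3pm,2pm,4pm,10am) (5pm,1pm,12pm,3pm,2pm,4pm,10am) (5pm,2pm,12pm,3pm,1pm,4pm,10am) (5pm,3pm,12pm,2pm,1pm,4pm,10am) — 16.
Budget=12pm: (11am,4pm,1pm,3pm,2pm,5pm,10am) (11am,5pm,1pm,3pm,2pm,4pm,10am) (1pm,4pm,11am,3pm,2pm,5pm,10am) (1pm,5pm,11am,3pm,2pm,4pm,10am) (2pm,4pm,11am,3pm,1pm,5pm,10am) (2pm,5pm,11am,3pm,1pm,4pm,10am) (3pm,4pm,11am,2pm,1pm,5pm,10am) (3pm,5pm,11am,2pm,1pm,4pm,10am) (4pm,11am,1pm,3pm,2pm,5pm,10am) (4pm,1pm,11am,3pm,2pm,5pm,10am) (4pm,2pm,11am,3pm,1pm,5pm,10am) (4pm,3pm,11am,2pm,1pm,5pm,10am) (5pm,11am,1pm,3pm,2pm,4pm,10am) (5pm,1pm,11am,3pm,2pm,4pm,10am) (5pm,2pm,11am,3pm,1pm,4pm,10am) (5pm,3pm,11am,2pm,1pm,4pm,10am) — 16.
Budget=1pm: (11am,4pm,12pm,3pm,2pm,5pm,10am) (11am,5pm,12pm,3pm,2pm,4pm,10am) (12pm,4pm,11am,3pm,2pm,5pm,10am) (12pm,5pm,11am,3pm,2pm,4pm,10am) (2pm,4pm,11am,3pm,12pm,5pm,10am) (2pm,5pm,11am,3pm,12pm,4pm,10am) (3pm,4pm,11am,2pm,12pm,5pm,10am) (3pm,5pm,11am,2pm,12pm,4pm,10am) (4pm,11am,12pm,3pm,2pm,5pm,10am) (4pm,12pm,11am,3pm,2pm,5pm,10am) (4pm,2pm,11am,3pm,12pm,5pm,10am) (4pm,3pm,11am,2pm,12pm,5pm,10am) (5pm,11am,12pm,3pm,2pm,4pm,10am) (5pm,12pm,11am,3pm,2pm,4pm,10am) (5pm,2pm,11am,3pm,12pm,4pm,10am) (5pm,3pm,11am,2pm,12pm,4pm,10am) — 16.
Budget=2pm: (11am,4pm,12pm,3pm,1pm,5pm,10am) (11am,5pm,12pm,3pm,1pm,4pm,10am) (12pm,4pm,11am,3pm,1pm,5pm,10am) (12pm,5pm,11am,3pm,1pm,4pm,10am) (1pm,4pm,11am,3pm,12pm,5pm,10am) (1pm,5pm,11am,3pm,12pm,4pm,10am) (4pm,11am,12pm,3pm,1pm,5pm,10am) (4pm,12pm,11am,3pm,1pm,5pm,10am) (4pm,1pm,11am,3pm,12pm,5pm,10am) (5pm,11am,12pm,3pm,1pm,4pm,10am) (5pm,12pm,11am,3pm,1pm,4pm,10am) (5pm,1pm,11am,3pm,12pm,4pm,10am) — 12.
Summing: 16 + 16 + 16 + 12 = 60.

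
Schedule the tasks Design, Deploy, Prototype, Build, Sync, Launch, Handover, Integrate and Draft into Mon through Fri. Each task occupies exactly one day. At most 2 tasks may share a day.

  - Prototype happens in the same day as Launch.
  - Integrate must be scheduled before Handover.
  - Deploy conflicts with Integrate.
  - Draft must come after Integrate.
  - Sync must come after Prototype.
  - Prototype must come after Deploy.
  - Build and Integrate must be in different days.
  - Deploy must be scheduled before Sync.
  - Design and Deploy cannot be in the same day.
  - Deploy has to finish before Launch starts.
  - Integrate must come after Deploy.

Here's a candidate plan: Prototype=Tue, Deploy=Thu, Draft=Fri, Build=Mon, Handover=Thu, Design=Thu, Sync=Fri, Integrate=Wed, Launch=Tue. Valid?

No — it violates: Design and Deploy cannot be in the same day

Design and Deploy cannot be in the same day — violated.
At most 2 tasks may share a day — violated.
Sync must come after Prototype — holds.
Deploy must be scheduled before Sync — holds.
Prototype must come after Deploy — violated.
Prototype happens in the same day as Launch — holds.
Deploy conflicts with Integrate — holds.
Integrate must come after Deploy — violated.
Draft must come after Integrate — holds.
Build and Integrate must be in different days — holds.
Integrate must be scheduled before Handover — holds.
Deploy has to finish before Launch starts — violated.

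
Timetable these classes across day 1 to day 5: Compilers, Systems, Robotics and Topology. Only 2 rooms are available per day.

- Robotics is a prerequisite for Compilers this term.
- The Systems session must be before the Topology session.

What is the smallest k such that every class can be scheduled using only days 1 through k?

2 days

The precedence chain requires at least 2 distinct days.
With at most 2 per day and 4 classes, at least 2 days are needed.
2 works (last occupied day: day 2): for example Systems in day 1, Robotics in day 1, Topology in day 2, Compilers in day 2.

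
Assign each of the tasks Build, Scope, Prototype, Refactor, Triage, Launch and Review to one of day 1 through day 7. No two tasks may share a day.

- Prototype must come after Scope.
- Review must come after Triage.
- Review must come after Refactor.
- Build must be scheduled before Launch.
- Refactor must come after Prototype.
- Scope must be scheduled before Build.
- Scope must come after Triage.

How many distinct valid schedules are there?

Splitting on Build: it can be day 3 (4), day 4 (3), day 5 (2), day 6 (1). Listing each branch's schedules as (Scope, Prototype, Refactor, Triage, Launch, Review) by day number:
Build=day 3: (2,4,5,1,6,7) (2,4,5,1,7,6) (2,4,6,1,5,7) (2,5,6,1,4,7) — 4.
Build=day 4: (2,3,5,1,6,7) (2,3,5,1,7,6) (2,3,6,1,5,7) — 3.
Build=day 5: (2,3,4,1,6,7) (2,3,4,1,7,6) — 2.
Build=day 6: (2,3,4,1,7,5) — 1.
Summing: 4 + 3 + 2 + 1 = 10.

10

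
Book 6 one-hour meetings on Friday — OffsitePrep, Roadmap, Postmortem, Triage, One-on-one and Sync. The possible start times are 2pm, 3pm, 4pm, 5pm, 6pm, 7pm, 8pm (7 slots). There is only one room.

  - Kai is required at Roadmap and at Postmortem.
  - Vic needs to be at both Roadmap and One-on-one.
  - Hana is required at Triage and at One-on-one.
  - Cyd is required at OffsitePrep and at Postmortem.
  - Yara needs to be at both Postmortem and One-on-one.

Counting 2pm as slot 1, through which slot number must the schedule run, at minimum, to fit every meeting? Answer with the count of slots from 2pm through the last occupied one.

With at most 1 per slot and 6 meetings, at least 6 slots are needed.
6 works (last occupied slot: 7pm): for example Sync -> 7pm, OffsitePrep -> 2pm, Roadmap -> 3pm, Postmortem -> 4pm, Triage -> 5pm, One-on-one -> 6pm.

6 slots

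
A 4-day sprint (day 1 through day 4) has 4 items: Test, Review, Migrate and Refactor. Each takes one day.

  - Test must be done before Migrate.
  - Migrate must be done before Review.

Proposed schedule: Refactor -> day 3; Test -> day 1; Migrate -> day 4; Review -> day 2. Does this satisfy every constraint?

Test must be done before Migrate — holds.
Migrate must be done before Review — violated.

No. Migrate must be done before Review is not satisfied.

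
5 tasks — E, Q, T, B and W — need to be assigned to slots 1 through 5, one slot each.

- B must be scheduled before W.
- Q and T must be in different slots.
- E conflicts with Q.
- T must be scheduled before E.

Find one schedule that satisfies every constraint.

T=1; Q=3; W=2; E=2; B=1

Checking: B(1) before W(2); T(1) before E(2); E(2) != Q(3); Q(3) != T(1).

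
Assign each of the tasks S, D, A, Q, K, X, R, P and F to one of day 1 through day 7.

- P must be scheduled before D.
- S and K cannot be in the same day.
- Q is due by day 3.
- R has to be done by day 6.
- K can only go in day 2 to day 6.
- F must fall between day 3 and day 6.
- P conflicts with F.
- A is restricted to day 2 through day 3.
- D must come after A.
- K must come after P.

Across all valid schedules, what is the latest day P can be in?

day 5

Downstream work caps P at day 5.
P at day 5 is achievable: S in day 1; P in day 5; D in day 6; X in day 1; R in day 1; K in day 6; F in day 3; A in day 2; Q in day 1.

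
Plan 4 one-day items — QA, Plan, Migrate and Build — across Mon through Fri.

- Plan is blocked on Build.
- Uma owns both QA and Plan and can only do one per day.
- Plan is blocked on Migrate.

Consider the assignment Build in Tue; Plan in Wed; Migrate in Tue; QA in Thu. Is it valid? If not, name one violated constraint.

Uma owns both QA and Plan and can only do one per day — holds.
Plan is blocked on Migrate — holds.
Plan is blocked on Build — holds.

Valid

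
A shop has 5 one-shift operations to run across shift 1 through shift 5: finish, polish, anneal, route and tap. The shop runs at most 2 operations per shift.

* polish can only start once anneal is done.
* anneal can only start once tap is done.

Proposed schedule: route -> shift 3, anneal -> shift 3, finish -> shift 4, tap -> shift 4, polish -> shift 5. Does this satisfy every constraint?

No. anneal can only start once tap is done is not satisfied.

anneal can only start once tap is done — violated.
The shop runs at most 2 operations per shift — holds.
polish can only start once anneal is done — holds.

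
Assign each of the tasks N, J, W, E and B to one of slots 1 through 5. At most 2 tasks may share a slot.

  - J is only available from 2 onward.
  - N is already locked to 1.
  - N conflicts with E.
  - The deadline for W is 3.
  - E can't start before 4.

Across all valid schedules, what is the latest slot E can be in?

5

E is available from 4.
E at 5 is achievable: N=1, B=2, W=1, J=2, E=5.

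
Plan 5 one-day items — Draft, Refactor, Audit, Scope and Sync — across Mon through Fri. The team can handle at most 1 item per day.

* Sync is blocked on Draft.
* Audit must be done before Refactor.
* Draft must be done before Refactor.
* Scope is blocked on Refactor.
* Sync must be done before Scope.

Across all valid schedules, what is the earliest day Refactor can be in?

Precedence pushes Refactor to at least Tue; downstream work caps Refactor at Thu.
Refactor at Wed is achievable: Refactor=Wed, Audit=Tue, Draft=Mon, Sync=Thu, Scope=Fri.
Nothing earlier works — the capacity limit rule out every day before Wed.

Wed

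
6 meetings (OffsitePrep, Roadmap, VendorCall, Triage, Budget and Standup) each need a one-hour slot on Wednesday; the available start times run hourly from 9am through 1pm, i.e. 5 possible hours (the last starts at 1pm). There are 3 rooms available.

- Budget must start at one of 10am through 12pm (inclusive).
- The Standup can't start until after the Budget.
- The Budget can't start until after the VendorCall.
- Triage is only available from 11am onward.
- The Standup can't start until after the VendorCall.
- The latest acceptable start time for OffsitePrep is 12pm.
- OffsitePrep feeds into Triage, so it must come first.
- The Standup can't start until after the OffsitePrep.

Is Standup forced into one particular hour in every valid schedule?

No

Standup can be 11am (e.g. OffsitePrep=9am; Triage=11am; Budget=10am; Standup=11am; VendorCall=9am; Roadmap=9am) or 12pm (e.g. Roadmap=9am, Standup=12pm, VendorCall=9am, Budget=10am, OffsitePrep=9am, Triage=11am).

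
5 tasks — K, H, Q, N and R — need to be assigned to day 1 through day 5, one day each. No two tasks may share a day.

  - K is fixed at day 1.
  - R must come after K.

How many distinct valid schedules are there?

24

Splitting on H: it can be day 2 (6), day 3 (6), day 4 (6), day 5 (6). Listing each branch's schedules as (K, Q, N, R) by day number:
H=day 2: (1,3,4,5) (1,3,5,4) (1,4,3,5) (1,4,5,3) (1,5,3,4) (1,5,4,3) — 6.
H=day 3: (1,2,4,5) (1,2,5,4) (1,4,2,5) (1,4,5,2) (1,5,2,4) (1,5,4,2) — 6.
H=day 4: (1,2,3,5) (1,2,5,3) (1,3,2,5) (1,3,5,2) (1,5,2,3) (1,5,3,2) — 6.
H=day 5: (1,2,3,4) (1,2,4,3) (1,3,2,4) (1,3,4,2) (1,4,2,3) (1,4,3,2) — 6.
Summing: 6 + 6 + 6 + 6 = 24.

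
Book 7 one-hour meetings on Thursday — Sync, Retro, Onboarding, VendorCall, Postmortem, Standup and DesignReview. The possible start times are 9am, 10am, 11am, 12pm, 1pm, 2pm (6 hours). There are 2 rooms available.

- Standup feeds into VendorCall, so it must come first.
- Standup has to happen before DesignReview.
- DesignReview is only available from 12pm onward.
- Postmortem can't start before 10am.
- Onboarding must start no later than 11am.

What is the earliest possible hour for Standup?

9am

Downstream work caps Standup at 1pm.
Standup at 9am is achievable: Onboarding=9am; Sync=11am; VendorCall=10am; Postmortem=10am; Retro=11am; DesignReview=12pm; Standup=9am.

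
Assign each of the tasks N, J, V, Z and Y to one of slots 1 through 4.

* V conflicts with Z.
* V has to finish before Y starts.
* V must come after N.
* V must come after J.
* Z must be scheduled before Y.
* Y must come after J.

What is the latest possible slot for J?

2

Downstream work caps J at 2.
J at 2 is achievable: V=3; Y=4; J=2; Z=1; N=1.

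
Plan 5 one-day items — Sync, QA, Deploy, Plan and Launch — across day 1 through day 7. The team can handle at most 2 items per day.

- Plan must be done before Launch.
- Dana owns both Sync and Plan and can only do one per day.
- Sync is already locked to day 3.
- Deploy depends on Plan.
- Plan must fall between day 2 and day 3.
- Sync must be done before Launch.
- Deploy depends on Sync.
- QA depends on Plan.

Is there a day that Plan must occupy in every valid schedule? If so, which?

day 2

Plan's window is day 2–day 3.
Sync is fixed at day 3, and Plan can't share a day with Sync.
So Plan must be day 2.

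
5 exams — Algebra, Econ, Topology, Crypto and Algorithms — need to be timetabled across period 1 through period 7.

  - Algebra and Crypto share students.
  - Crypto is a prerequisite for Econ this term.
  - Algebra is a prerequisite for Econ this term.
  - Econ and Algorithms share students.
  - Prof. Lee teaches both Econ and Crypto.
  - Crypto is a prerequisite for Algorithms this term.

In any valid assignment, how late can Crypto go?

Downstream work caps Crypto at period 6.
Crypto at period 5 is achievable: Econ=period 6; Algorithms=period 7; Topology=period 1; Crypto=period 5; Algebra=period 1.
Nothing later works — the conflict constraints rule out every period after period 5.

period 5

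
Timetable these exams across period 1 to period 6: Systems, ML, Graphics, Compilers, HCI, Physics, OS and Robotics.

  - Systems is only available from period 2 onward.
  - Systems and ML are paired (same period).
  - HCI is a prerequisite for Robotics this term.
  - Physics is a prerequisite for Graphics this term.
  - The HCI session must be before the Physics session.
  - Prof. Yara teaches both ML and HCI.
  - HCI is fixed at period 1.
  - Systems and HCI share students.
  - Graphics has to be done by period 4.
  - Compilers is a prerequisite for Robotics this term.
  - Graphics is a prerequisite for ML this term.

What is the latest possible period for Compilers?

period 5

Downstream work caps Compilers at period 5.
Compilers at period 5 is achievable: Physics=period 2; OS=period 1; Graphics=period 3; HCI=period 1; ML=period 4; Robotics=period 6; Systems=period 4; Compilers=period 5.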